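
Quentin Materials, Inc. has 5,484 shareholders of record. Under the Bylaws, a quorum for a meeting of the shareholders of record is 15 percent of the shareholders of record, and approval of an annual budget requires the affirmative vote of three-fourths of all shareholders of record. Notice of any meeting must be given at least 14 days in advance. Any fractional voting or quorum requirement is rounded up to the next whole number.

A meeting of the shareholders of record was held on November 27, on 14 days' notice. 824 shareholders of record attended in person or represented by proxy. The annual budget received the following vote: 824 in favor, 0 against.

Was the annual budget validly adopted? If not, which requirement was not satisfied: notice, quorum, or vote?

Invalid — vote requirement not satisfied.

Notice: 14 days given; 14 required. Satisfied.
Quorum: 15% of 5,484 = 822.60, rounded up to 823; 824 present. Satisfied.
Vote: requires three-fourths of all shareholders of record (5,484); 3/4 of 5484 = 4113, so 4,113 needed; 824 in favor. Not satisfied.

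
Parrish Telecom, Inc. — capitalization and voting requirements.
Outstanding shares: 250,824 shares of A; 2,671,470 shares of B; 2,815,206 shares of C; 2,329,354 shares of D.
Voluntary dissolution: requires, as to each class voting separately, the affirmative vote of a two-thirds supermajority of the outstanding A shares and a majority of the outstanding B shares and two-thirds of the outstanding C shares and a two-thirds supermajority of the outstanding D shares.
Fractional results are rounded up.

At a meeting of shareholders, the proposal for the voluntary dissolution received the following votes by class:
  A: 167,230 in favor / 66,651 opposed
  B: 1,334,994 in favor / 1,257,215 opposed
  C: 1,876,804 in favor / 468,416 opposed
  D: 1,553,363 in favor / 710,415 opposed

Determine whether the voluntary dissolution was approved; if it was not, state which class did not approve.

A: 2/3 of 250824 = 167216; 167,216 required, 167,230 in favor — approved.
B: a majority of 2671470 is 1335736; 1,335,736 required, 1,334,994 in favor — not approved.
C: 2/3 of 2815206 = 1876804; 1,876,804 required, 1,876,804 in favor — approved.
D: 2/3 of 2329354 = 1552902.67, rounded up to 1552903; 1,552,903 required, 1,553,363 in favor — approved.

Not approved — the B shares did not give the required vote.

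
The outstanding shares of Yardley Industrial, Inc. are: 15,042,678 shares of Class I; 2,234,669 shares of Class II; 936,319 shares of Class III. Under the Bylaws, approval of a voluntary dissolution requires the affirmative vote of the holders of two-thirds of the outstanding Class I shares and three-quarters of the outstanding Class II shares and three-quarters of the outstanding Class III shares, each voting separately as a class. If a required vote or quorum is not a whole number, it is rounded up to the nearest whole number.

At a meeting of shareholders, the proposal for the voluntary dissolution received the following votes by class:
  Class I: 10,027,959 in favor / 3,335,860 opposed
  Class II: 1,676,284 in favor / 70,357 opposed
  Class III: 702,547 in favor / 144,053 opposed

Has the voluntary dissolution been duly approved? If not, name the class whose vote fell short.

Not approved — the Class I shares did not give the required vote.

Class I: 2/3 of 15042678 = 10028452; 10,028,452 required, 10,027,959 in favor — not approved.
Class II: 3/4 of 2234669 = 1676001.75, rounded up to 1676002; 1,676,002 required, 1,676,284 in favor — approved.
Class III: 3/4 of 936319 = 702239.25, rounded up to 702240; 702,240 required, 702,547 in favor — approved.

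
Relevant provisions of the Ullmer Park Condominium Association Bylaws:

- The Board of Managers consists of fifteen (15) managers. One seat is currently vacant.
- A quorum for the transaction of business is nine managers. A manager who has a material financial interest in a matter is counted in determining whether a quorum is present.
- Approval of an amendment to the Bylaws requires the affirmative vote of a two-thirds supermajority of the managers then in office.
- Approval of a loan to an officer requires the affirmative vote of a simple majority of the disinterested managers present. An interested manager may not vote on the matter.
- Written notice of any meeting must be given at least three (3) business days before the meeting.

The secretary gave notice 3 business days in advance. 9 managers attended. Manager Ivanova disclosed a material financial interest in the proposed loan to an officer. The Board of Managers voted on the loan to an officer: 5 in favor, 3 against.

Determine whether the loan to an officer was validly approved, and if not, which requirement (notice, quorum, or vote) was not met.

Notice: 3 business days given; 3 required (3 ≥ 3). Satisfied.
Quorum: 9 present (interested managers count toward quorum); quorum is 9. Satisfied.
Vote: the loan to an officer requires a majority of the disinterested managers present (9 − 1 = 8). A majority of 8 is 5, so 5 affirmative votes are needed; 5 voted in favor. Satisfied.

Valid — all requirements satisfied.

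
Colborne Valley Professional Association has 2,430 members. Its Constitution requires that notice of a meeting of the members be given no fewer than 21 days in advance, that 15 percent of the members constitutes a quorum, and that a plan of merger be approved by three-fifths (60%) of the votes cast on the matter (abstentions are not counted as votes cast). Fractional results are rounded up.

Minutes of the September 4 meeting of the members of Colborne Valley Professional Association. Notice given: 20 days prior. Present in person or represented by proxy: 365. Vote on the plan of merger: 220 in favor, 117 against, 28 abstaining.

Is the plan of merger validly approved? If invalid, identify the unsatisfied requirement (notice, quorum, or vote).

Notice: 20 days given; 21 required. Not satisfied.
Quorum: 15% of 2,430 = 364.50, rounded up to 365; 365 present. Satisfied.
Vote: requires three-fifths of the votes cast (365 − 28 abstaining = 337); 3/5 of 337 = 202.20, rounded up to 203, so 203 needed; 220 in favor. Satisfied.

Invalid — notice requirement not satisfied.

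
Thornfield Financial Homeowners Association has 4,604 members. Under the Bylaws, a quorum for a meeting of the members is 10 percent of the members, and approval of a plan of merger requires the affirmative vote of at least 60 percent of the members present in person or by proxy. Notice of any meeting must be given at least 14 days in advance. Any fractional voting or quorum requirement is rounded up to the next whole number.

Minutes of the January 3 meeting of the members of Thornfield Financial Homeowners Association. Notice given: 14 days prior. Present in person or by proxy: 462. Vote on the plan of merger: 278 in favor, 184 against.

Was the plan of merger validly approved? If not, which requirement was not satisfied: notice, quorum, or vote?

Valid — all requirements satisfied.

Notice: 14 days given; 14 required. Satisfied.
Quorum: 10% of 4,604 = 460.40, rounded up to 461; 462 present. Satisfied.
Vote: requires three-fifths of those present (462); 3/5 of 462 = 277.20, rounded up to 278, so 278 needed; 278 in favor. Satisfied.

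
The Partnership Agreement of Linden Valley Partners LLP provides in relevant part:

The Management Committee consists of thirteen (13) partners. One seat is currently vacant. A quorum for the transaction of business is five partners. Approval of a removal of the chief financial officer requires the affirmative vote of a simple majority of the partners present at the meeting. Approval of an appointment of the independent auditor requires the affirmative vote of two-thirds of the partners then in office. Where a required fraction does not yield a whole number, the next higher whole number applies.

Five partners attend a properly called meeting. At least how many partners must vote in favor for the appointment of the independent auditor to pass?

The appointment of the independent auditor requires two-thirds of the partners then in office (12).
2/3 of 12 = 8.
(Only 5 can vote, so the appointment of the independent auditor cannot pass at this meeting, but the required vote is still 8.)

8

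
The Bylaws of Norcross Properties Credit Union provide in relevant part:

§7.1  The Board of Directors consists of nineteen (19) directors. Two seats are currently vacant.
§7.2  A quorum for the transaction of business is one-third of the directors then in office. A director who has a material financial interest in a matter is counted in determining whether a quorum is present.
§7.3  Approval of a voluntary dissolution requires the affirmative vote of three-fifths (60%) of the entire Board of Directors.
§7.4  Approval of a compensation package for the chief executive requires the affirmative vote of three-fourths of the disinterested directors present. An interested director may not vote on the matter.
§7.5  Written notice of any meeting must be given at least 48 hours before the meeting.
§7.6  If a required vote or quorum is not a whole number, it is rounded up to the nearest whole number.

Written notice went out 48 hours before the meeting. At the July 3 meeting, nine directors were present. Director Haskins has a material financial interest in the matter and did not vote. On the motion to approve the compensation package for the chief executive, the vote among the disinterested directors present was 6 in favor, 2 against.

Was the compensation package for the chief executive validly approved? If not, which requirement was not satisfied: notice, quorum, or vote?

Notice: 48 hours given; 48 required (48 ≥ 48). Satisfied.
Quorum: 9 present (interested directors count toward quorum); quorum is 6. Satisfied.
Vote: the compensation package for the chief executive requires three-fourths of the disinterested directors present (9 − 1 = 8). 3/4 of 8 = 6, so 6 affirmative votes are needed; 6 voted in favor. Satisfied.

Valid — all requirements satisfied.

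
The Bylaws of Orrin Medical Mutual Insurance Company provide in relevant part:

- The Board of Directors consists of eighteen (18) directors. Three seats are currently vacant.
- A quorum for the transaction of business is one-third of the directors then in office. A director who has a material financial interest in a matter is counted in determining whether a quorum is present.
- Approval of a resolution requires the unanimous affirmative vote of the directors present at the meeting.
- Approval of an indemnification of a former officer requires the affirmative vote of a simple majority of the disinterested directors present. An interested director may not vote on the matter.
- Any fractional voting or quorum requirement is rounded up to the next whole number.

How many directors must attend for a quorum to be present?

1/3 of 15 = 5.

5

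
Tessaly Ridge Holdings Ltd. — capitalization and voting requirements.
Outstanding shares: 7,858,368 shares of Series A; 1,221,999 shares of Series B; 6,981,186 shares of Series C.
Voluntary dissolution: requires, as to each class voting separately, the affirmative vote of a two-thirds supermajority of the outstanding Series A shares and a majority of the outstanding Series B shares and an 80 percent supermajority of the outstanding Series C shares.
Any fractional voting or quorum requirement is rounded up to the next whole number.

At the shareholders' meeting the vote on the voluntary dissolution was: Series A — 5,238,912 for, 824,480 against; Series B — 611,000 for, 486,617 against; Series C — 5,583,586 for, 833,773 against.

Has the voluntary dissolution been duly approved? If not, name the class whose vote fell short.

Series A: 2/3 of 7858368 = 5238912; 5,238,912 required, 5,238,912 in favor — approved.
Series B: a majority of 1221999 is 611000; 611,000 required, 611,000 in favor — approved.
Series C: 4/5 of 6981186 = 5584948.80, rounded up to 5584949; 5,584,949 required, 5,583,586 in favor — not approved.

Not approved — the Series C shares did not give the required vote.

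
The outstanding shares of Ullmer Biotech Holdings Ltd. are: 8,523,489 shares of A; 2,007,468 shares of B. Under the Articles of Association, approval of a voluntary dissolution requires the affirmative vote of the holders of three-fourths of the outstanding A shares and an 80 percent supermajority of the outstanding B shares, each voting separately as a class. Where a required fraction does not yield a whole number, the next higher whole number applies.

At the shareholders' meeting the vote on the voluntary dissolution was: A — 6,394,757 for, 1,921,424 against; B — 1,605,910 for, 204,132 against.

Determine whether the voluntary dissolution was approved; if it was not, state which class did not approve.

Not approved — the B shares did not give the required vote.

A: 3/4 of 8523489 = 6392616.75, rounded up to 6392617; 6,392,617 required, 6,394,757 in favor — approved.
B: 4/5 of 2007468 = 1605974.40, rounded up to 1605975; 1,605,975 required, 1,605,910 in favor — not approved.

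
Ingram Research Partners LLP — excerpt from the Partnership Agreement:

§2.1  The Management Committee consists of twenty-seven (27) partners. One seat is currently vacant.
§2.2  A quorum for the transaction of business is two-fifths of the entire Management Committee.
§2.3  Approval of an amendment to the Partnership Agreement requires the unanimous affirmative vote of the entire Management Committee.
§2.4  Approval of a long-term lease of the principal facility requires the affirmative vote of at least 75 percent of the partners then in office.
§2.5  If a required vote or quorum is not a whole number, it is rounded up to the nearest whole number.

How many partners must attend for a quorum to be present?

11

2/5 of 27 = 10.80, rounded up to 11.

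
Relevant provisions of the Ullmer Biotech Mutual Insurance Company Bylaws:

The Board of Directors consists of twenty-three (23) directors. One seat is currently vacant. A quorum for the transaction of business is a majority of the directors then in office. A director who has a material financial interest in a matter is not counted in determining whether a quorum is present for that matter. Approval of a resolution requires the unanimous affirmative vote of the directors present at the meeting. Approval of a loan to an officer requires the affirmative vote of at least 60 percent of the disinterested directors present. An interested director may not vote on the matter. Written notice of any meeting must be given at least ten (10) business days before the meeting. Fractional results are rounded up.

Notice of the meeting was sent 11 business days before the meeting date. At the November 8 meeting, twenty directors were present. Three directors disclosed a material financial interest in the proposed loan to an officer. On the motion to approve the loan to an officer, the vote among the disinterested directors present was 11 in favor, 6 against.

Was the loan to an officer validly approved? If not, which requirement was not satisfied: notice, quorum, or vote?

Notice: 11 business days given; 10 required (11 ≥ 10). Satisfied.
Quorum: 20 present, but the 3 interested directors do not count, leaving 17. Quorum is 12. Satisfied.
Vote: the loan to an officer requires three-fifths of the disinterested directors present (20 − 3 = 17). 3/5 of 17 = 10.20, rounded up to 11, so 11 affirmative votes are needed; 11 voted in favor. Satisfied.

Valid — all requirements satisfied.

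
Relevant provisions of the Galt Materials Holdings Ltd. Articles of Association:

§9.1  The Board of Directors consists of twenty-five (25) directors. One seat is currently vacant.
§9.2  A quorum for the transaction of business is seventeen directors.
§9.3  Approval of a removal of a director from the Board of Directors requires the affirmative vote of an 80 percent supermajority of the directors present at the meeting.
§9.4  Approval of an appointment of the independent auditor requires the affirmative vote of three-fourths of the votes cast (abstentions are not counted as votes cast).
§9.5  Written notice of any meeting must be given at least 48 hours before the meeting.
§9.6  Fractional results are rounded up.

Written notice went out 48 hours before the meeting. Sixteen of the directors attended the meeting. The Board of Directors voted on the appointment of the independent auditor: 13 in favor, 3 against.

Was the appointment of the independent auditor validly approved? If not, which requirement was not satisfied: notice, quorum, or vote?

Notice: 48 hours given; 48 required (48 ≥ 48). Satisfied.
Quorum: 16 present; quorum is 17. Not satisfied.
Vote: the appointment of the independent auditor requires three-fourths of the votes cast (16). 3/4 of 16 = 12, so 12 affirmative votes are needed; 13 voted in favor. Satisfied. (Moot — without a quorum no business can be validly transacted.)

Invalid — quorum requirement not satisfied.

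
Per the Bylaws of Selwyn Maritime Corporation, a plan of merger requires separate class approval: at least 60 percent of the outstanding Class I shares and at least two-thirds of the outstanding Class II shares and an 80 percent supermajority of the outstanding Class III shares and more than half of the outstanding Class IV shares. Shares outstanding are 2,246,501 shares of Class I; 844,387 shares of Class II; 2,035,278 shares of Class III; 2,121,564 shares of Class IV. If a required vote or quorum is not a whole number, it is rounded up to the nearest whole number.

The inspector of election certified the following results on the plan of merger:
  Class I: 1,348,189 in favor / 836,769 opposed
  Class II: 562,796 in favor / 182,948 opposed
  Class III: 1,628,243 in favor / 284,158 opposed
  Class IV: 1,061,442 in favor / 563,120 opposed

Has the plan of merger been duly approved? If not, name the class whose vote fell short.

Not approved — the Class II shares did not give the required vote.

Class I: 3/5 of 2246501 = 1347900.60, rounded up to 1347901; 1,347,901 required, 1,348,189 in favor — approved.
Class II: 2/3 of 844387 = 562924.67, rounded up to 562925; 562,925 required, 562,796 in favor — not approved.
Class III: 4/5 of 2035278 = 1628222.40, rounded up to 1628223; 1,628,223 required, 1,628,243 in favor — approved.
Class IV: a majority of 2121564 is 1060783; 1,060,783 required, 1,061,442 in favor — approved.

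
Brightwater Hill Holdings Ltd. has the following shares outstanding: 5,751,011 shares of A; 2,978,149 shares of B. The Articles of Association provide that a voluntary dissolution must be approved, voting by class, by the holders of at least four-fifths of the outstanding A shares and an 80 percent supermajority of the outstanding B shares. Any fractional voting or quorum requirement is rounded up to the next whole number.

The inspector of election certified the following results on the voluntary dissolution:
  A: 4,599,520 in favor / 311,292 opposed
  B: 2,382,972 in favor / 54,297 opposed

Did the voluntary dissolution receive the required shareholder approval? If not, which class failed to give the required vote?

Not approved — the A shares did not give the required vote.

A: 4/5 of 5751011 = 4600808.80, rounded up to 4600809; 4,600,809 required, 4,599,520 in favor — not approved.
B: 4/5 of 2978149 = 2382519.20, rounded up to 2382520; 2,382,520 required, 2,382,972 in favor — approved.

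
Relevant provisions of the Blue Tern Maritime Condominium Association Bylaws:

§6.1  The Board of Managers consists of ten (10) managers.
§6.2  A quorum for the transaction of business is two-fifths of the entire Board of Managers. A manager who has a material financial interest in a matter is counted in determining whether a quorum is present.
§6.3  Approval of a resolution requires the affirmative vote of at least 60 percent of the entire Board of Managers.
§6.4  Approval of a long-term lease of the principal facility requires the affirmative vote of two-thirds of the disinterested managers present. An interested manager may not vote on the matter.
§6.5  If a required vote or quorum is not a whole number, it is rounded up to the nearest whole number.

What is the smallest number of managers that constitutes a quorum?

4

2/5 of 10 = 4.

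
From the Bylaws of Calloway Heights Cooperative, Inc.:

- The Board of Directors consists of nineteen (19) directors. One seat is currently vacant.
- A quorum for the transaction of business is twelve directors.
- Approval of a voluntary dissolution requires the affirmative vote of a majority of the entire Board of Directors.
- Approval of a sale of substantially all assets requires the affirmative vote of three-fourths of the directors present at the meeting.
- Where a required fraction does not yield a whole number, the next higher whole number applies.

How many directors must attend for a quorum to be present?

12

The quorum is fixed at 12.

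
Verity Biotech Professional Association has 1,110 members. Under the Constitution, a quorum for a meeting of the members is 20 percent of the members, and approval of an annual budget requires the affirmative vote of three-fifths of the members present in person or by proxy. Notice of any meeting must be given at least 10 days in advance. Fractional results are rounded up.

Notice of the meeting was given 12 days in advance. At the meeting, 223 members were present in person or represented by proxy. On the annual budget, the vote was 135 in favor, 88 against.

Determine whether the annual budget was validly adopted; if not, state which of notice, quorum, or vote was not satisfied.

Valid — all requirements satisfied.

Notice: 12 days given; 10 required. Satisfied.
Quorum: 20% of 1,110 = 222; 223 present. Satisfied.
Vote: requires three-fifths of those present (223); 3/5 of 223 = 133.80, rounded up to 134, so 134 needed; 135 in favor. Satisfied.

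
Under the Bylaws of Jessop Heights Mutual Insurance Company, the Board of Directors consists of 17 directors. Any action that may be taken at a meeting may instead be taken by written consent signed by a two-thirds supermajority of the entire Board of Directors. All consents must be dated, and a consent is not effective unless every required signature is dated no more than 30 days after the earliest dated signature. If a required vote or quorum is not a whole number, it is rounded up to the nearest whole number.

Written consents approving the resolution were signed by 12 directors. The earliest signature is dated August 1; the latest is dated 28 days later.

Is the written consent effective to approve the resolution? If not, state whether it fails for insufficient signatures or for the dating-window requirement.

Signatures required: a two-thirds supermajority of 17 — 2/3 of 17 = 11.33, rounded up to 12, so 12 needed; 12 signed. Sufficient.
Dating window: the latest signature is 28 days after the earliest; the limit is 30 days. Within the window.

Effective — both the signature and dating-window requirements are satisfied.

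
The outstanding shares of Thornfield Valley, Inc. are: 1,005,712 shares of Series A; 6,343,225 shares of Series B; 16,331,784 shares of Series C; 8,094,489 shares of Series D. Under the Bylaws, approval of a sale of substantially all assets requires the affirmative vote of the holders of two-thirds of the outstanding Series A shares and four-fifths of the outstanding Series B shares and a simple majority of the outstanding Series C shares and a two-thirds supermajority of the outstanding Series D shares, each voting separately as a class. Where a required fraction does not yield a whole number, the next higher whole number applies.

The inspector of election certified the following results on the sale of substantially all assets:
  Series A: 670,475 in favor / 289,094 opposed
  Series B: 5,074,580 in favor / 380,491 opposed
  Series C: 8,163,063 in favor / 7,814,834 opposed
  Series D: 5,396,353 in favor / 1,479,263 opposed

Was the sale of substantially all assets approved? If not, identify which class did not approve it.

Not approved — the Series C shares did not give the required vote.

Series A: 2/3 of 1005712 = 670474.67, rounded up to 670475; 670,475 required, 670,475 in favor — approved.
Series B: 4/5 of 6343225 = 5074580; 5,074,580 required, 5,074,580 in favor — approved.
Series C: a majority of 16331784 is 8165893; 8,165,893 required, 8,163,063 in favor — not approved.
Series D: 2/3 of 8094489 = 5396326; 5,396,326 required, 5,396,353 in favor — approved.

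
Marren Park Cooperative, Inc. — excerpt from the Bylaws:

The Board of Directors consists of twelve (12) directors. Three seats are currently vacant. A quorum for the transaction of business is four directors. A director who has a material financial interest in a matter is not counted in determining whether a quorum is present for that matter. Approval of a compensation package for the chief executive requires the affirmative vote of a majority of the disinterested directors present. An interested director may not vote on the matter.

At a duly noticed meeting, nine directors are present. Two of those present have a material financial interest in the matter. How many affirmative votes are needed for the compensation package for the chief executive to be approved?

The compensation package for the chief executive requires a majority of the disinterested directors present (9 − 2 = 7).
A majority of 7 is 4.

4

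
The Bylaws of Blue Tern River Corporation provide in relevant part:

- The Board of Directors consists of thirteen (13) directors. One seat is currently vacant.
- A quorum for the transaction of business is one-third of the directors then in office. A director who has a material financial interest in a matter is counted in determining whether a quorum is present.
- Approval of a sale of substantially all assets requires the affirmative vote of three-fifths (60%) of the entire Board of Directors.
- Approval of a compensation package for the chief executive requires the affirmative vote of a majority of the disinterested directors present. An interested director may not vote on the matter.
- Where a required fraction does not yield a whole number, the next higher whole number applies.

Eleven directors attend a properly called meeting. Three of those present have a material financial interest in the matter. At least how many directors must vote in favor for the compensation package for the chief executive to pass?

5

The compensation package for the chief executive requires a majority of the disinterested directors present (11 − 3 = 8).
A majority of 8 is 5.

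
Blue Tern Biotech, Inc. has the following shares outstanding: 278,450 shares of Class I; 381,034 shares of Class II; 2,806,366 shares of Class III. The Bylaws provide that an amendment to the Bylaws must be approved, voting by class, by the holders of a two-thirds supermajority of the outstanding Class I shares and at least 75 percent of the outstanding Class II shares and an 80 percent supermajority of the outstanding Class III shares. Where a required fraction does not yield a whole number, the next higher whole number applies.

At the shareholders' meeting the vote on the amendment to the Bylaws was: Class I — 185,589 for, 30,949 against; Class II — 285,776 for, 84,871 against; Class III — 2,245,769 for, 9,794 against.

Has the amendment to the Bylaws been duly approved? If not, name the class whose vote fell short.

Class I: 2/3 of 278450 = 185633.33, rounded up to 185634; 185,634 required, 185,589 in favor — not approved.
Class II: 3/4 of 381034 = 285775.50, rounded up to 285776; 285,776 required, 285,776 in favor — approved.
Class III: 4/5 of 2806366 = 2245092.80, rounded up to 2245093; 2,245,093 required, 2,245,769 in favor — approved.

Not approved — the Class I shares did not give the required vote.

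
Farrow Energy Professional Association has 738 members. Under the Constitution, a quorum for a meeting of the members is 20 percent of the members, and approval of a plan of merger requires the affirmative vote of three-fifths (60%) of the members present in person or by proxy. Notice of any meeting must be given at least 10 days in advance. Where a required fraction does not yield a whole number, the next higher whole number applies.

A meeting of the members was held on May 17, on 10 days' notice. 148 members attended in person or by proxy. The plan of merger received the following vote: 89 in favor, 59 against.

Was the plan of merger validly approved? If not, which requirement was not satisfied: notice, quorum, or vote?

Notice: 10 days given; 10 required. Satisfied.
Quorum: 20% of 738 = 147.60, rounded up to 148; 148 present. Satisfied.
Vote: requires three-fifths of those present (148); 3/5 of 148 = 88.80, rounded up to 89, so 89 needed; 89 in favor. Satisfied.

Valid — all requirements satisfied.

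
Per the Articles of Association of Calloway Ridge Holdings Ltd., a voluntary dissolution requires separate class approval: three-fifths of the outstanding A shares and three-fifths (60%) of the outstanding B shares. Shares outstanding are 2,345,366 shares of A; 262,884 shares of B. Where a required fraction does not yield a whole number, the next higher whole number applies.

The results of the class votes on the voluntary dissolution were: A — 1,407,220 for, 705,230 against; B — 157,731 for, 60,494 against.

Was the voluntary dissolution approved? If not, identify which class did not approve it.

A: 3/5 of 2345366 = 1407219.60, rounded up to 1407220; 1,407,220 required, 1,407,220 in favor — approved.
B: 3/5 of 262884 = 157730.40, rounded up to 157731; 157,731 required, 157,731 in favor — approved.

Approved — every class gave the required vote.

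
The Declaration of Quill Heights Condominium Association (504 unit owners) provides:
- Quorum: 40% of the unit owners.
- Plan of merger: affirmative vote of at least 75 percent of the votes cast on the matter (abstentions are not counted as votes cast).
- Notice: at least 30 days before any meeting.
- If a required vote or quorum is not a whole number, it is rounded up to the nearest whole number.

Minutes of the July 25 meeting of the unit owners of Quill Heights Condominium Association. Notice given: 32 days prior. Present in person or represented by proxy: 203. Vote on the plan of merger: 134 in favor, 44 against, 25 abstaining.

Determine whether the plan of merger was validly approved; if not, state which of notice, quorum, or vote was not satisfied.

Valid — all requirements satisfied.

Notice: 32 days given; 30 required. Satisfied.
Quorum: 40% of 504 = 201.60, rounded up to 202; 203 present. Satisfied.
Vote: requires three-fourths of the votes cast (203 − 25 abstaining = 178); 3/4 of 178 = 133.50, rounded up to 134, so 134 needed; 134 in favor. Satisfied.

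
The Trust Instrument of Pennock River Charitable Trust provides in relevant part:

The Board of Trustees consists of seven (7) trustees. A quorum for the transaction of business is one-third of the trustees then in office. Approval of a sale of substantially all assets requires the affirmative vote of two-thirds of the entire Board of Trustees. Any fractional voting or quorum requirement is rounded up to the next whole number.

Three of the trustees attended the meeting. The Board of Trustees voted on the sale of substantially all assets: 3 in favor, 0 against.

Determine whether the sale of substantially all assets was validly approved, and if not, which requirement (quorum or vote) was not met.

Invalid — vote requirement not satisfied.

Quorum: 3 present; quorum is 3. Satisfied.
Vote: the sale of substantially all assets requires two-thirds of the entire Board of Trustees (7). 2/3 of 7 = 4.67, rounded up to 5, so 5 affirmative votes are needed; 3 voted in favor. Not satisfied.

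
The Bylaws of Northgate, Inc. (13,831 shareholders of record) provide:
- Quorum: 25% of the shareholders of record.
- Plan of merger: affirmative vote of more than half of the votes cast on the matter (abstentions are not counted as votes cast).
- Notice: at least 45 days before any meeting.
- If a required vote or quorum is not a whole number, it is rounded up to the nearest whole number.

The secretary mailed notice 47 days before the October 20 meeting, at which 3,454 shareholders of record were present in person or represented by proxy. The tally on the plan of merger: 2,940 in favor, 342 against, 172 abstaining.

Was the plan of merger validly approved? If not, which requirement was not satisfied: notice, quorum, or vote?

Invalid — quorum requirement not satisfied.

Notice: 47 days given; 45 required. Satisfied.
Quorum: 25% of 13,831 = 3,457.75, rounded up to 3,458; 3,454 present. Not satisfied.
Vote: requires a majority of the votes cast (3,454 − 172 abstaining = 3,282); a majority of 3282 is 1642, so 1,642 needed; 2,940 in favor. Satisfied.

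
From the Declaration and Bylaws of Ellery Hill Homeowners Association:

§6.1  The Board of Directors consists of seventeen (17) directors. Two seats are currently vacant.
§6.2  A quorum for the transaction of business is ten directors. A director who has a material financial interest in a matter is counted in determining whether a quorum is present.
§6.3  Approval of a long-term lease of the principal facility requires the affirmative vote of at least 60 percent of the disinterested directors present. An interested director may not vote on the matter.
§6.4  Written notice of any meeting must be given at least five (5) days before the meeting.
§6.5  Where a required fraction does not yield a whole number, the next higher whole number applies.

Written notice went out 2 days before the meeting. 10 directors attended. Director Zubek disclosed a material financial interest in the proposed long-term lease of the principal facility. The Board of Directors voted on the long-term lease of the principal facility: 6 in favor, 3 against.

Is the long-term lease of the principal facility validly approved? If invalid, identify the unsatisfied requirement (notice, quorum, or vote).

Invalid — notice requirement not satisfied.

Notice: 2 days given; 5 required (2 < 5). Not satisfied.
Quorum: 10 present (interested directors count toward quorum); quorum is 10. Satisfied.
Vote: the long-term lease of the principal facility requires three-fifths of the disinterested directors present (10 − 1 = 9). 3/5 of 9 = 5.40, rounded up to 6, so 6 affirmative votes are needed; 6 voted in favor. Satisfied.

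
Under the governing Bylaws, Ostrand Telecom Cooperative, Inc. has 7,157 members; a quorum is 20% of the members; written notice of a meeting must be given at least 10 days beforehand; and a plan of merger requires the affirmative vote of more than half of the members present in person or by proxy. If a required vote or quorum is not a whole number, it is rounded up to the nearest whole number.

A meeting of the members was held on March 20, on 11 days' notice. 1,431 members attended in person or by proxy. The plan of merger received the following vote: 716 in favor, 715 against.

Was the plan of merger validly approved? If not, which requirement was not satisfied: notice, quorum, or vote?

Invalid — quorum requirement not satisfied.

Notice: 11 days given; 10 required. Satisfied.
Quorum: 20% of 7,157 = 1,431.40, rounded up to 1,432; 1,431 present. Not satisfied.
Vote: requires a majority of those present (1,431); a majority of 1431 is 716, so 716 needed; 716 in favor. Satisfied.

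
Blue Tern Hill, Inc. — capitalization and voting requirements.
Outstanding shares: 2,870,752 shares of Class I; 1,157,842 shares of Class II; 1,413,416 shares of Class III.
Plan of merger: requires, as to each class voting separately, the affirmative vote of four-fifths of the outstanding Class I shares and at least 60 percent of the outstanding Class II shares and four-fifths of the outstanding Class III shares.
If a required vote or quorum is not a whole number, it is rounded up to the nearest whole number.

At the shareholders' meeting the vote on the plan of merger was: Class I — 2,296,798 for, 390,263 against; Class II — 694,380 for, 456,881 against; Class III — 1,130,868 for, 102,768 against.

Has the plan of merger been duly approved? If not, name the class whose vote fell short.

Class I: 4/5 of 2870752 = 2296601.60, rounded up to 2296602; 2,296,602 required, 2,296,798 in favor — approved.
Class II: 3/5 of 1157842 = 694705.20, rounded up to 694706; 694,706 required, 694,380 in favor — not approved.
Class III: 4/5 of 1413416 = 1130732.80, rounded up to 1130733; 1,130,733 required, 1,130,868 in favor — approved.

Not approved — the Class II shares did not give the required vote.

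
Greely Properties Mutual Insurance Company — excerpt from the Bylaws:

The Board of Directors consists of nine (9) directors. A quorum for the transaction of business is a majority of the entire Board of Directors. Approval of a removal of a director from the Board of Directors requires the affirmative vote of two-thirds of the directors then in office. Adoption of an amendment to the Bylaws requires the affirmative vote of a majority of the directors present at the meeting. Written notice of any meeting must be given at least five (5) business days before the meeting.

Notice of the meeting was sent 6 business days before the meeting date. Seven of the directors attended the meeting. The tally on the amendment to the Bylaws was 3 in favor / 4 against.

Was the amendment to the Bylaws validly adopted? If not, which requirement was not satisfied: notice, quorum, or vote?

Invalid — vote requirement not satisfied.

Notice: 6 business days given; 5 required (6 ≥ 5). Satisfied.
Quorum: 7 present; quorum is 5. Satisfied.
Vote: the amendment to the Bylaws requires a majority of the directors present (7). A majority of 7 is 4, so 4 affirmative votes are needed; 3 voted in favor. Not satisfied.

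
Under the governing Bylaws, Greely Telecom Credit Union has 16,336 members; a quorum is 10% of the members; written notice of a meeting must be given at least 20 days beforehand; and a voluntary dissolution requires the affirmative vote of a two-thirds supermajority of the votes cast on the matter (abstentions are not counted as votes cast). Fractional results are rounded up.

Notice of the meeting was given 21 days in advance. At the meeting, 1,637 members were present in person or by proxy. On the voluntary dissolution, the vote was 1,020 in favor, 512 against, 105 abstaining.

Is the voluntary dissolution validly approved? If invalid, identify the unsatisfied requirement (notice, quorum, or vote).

Invalid — vote requirement not satisfied.

Notice: 21 days given; 20 required. Satisfied.
Quorum: 10% of 16,336 = 1,633.60, rounded up to 1,634; 1,637 present. Satisfied.
Vote: requires two-thirds of the votes cast (1,637 − 105 abstaining = 1,532); 2/3 of 1532 = 1021.33, rounded up to 1022, so 1,022 needed; 1,020 in favor. Not satisfied.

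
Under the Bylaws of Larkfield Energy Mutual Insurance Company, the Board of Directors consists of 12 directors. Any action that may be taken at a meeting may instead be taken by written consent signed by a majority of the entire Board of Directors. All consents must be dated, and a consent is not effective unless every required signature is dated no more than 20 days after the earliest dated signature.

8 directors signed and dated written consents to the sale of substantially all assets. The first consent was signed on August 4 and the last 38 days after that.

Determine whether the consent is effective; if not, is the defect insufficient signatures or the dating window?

Not effective — dating-window requirement not satisfied.

Signatures required: a majority of 12 — a majority of 12 is 7, so 7 needed; 8 signed. Sufficient.
Dating window: the latest signature is 38 days after the earliest; the limit is 20 days. Outside the window.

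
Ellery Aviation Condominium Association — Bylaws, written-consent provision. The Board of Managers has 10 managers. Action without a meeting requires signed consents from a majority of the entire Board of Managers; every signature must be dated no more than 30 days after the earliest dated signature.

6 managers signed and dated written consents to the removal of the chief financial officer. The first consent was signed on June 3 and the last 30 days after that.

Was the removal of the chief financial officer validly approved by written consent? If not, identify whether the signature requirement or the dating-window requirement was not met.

Signatures required: a majority of 10 — a majority of 10 is 6, so 6 needed; 6 signed. Sufficient.
Dating window: the latest signature is 30 days after the earliest; the limit is 30 days. Within the window.

Effective — both the signature and dating-window requirements are satisfied.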